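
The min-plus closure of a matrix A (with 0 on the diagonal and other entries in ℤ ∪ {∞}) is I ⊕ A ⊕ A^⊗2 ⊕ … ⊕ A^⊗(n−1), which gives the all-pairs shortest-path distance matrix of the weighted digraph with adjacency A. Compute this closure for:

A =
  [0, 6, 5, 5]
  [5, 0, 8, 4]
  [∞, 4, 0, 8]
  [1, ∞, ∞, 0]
Closure =
  [0, 6, 5, 5]
  [5, 0, 8, 4]
  [9, 4, 0, 8]
  [1, 7, 6, 0]

This is the Floyd-Warshall all-pairs shortest-path computation. For each intermediate vertex k = 0, 1, …, 3, update dist[i][j] ← min(dist[i][j], dist[i][k] + dist[k][j]). The final matrix gives, for each (i, j), the minimum total weight of any directed path from i to j (possibly empty when i = j).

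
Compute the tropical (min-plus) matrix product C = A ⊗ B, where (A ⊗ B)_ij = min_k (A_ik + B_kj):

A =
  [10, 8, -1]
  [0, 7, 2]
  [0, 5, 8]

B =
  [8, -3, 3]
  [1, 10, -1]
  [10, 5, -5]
A ⊗ B =
  [9, 4, -6]
  [8, -3, -3]
  [6, -3, 3]

Apply the min-plus product entry-by-entry:
  C[0][0] = min over k of (A[0][0] + B[0][0] = 10 + 8 = 18, A[0][1] + B[1][0] = 8 + 1 = 9, A[0][2] + B[2][0] = -1 + 10 = 9) = 9 (attained at k = 1)
  C[0][1] = min over k of (A[0][0] + B[0][1] = 10 + -3 = 7, A[0][1] + B[1][1] = 8 + 10 = 18, A[0][2] + B[2][1] = -1 + 5 = 4) = 4 (attained at k = 2)
  C[0][2] = min over k of (A[0][0] + B[0][2] = 10 + 3 = 13, A[0][1] + B[1][2] = 8 + -1 = 7, A[0][2] + B[2][2] = -1 + -5 = -6) = -6 (attained at k = 2)
  C[1][0] = min over k of (A[1][0] + B[0][0] = 0 + 8 = 8, A[1][1] + B[1][0] = 7 + 1 = 8, A[1][2] + B[2][0] = 2 + 10 = 12) = 8 (attained at k = 0)
  C[1][1] = min over k of (A[1][0] + B[0][1] = 0 + -3 = -3, A[1][1] + B[1][1] = 7 + 10 = 17, A[1][2] + B[2][1] = 2 + 5 = 7) = -3 (attained at k = 0)
  C[1][2] = min over k of (A[1][0] + B[0][2] = 0 + 3 = 3, A[1][1] + B[1][2] = 7 + -1 = 6, A[1][2] + B[2][2] = 2 + -5 = -3) = -3 (attained at k = 2)
  C[2][0] = min over k of (A[2][0] + B[0][0] = 0 + 8 = 8, A[2][1] + B[1][0] = 5 + 1 = 6, A[2][2] + B[2][0] = 8 + 10 = 18) = 6 (attained at k = 1)
  C[2][1] = min over k of (A[2][0] + B[0][1] = 0 + -3 = -3, A[2][1] + B[1][1] = 5 + 10 = 15, A[2][2] + B[2][1] = 8 + 5 = 13) = -3 (attained at k = 0)
  C[2][2] = min over k of (A[2][0] + B[0][2] = 0 + 3 = 3, A[2][1] + B[1][2] = 5 + -1 = 4, A[2][2] + B[2][2] = 8 + -5 = 3) = 3 (attained at k = 0)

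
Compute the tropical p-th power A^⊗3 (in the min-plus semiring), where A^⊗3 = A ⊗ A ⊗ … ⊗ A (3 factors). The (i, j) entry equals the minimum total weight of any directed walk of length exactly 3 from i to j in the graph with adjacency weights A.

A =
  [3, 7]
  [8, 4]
A^⊗3 =
  [9, 13]
  [14, 12]

Each entry (A^⊗3)_ij equals the minimum over all length-3 walks i = v_0 → v_1 → … → v_3 = j of Σ_t A[v_t][v_{t+1}]. For example, for (i, j) = (0, 1) we minimise over 4 possible intermediate vertex sequences; the minimum is 13, attained along the walk 0 → 0 → 0 → 1.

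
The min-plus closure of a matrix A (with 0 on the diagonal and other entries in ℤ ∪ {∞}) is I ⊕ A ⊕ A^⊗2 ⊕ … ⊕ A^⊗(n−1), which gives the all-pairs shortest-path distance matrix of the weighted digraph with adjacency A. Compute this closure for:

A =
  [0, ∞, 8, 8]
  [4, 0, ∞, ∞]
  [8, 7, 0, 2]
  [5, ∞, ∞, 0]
Closure =
  [0, 15, 8, 8]
  [4, 0, 12, 12]
  [7, 7, 0, 2]
  [5, 20, 13, 0]

This is the Floyd-Warshall all-pairs shortest-path computation. For each intermediate vertex k = 0, 1, …, 3, update dist[i][j] ← min(dist[i][j], dist[i][k] + dist[k][j]). The final matrix gives, for each (i, j), the minimum total weight of any directed path from i to j (possibly empty when i = j).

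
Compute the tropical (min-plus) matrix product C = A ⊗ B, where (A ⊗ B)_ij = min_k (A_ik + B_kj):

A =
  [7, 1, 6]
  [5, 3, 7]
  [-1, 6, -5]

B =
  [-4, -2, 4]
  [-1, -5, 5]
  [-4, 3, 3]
A ⊗ B =
  [0, -4, 6]
  [1, -2, 8]
  [-9, -3, -2]

Apply the min-plus product entry-by-entry:
  C[0][0] = min over k of (A[0][0] + B[0][0] = 7 + -4 = 3, A[0][1] + B[1][0] = 1 + -1 = 0, A[0][2] + B[2][0] = 6 + -4 = 2) = 0 (attained at k = 1)
  C[0][1] = min over k of (A[0][0] + B[0][1] = 7 + -2 = 5, A[0][1] + B[1][1] = 1 + -5 = -4, A[0][2] + B[2][1] = 6 + 3 = 9) = -4 (attained at k = 1)
  C[0][2] = min over k of (A[0][0] + B[0][2] = 7 + 4 = 11, A[0][1] + B[1][2] = 1 + 5 = 6, A[0][2] + B[2][2] = 6 + 3 = 9) = 6 (attained at k = 1)
  C[1][0] = min over k of (A[1][0] + B[0][0] = 5 + -4 = 1, A[1][1] + B[1][0] = 3 + -1 = 2, A[1][2] + B[2][0] = 7 + -4 = 3) = 1 (attained at k = 0)
  C[1][1] = min over k of (A[1][0] + B[0][1] = 5 + -2 = 3, A[1][1] + B[1][1] = 3 + -5 = -2, A[1][2] + B[2][1] = 7 + 3 = 10) = -2 (attained at k = 1)
  C[1][2] = min over k of (A[1][0] + B[0][2] = 5 + 4 = 9, A[1][1] + B[1][2] = 3 + 5 = 8, A[1][2] + B[2][2] = 7 + 3 = 10) = 8 (attained at k = 1)
  C[2][0] = min over k of (A[2][0] + B[0][0] = -1 + -4 = -5, A[2][1] + B[1][0] = 6 + -1 = 5, A[2][2] + B[2][0] = -5 + -4 = -9) = -9 (attained at k = 2)
  C[2][1] = min over k of (A[2][0] + B[0][1] = -1 + -2 = -3, A[2][1] + B[1][1] = 6 + -5 = 1, A[2][2] + B[2][1] = -5 + 3 = -2) = -3 (attained at k = 0)
  C[2][2] = min over k of (A[2][0] + B[0][2] = -1 + 4 = 3, A[2][1] + B[1][2] = 6 + 5 = 11, A[2][2] + B[2][2] = -5 + 3 = -2) = -2 (attained at k = 2)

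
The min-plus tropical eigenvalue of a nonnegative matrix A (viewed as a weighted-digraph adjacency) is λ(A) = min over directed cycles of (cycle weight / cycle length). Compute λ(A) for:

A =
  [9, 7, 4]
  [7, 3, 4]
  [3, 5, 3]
λ(A) = 3

Enumerate directed cycles and compute their means (weight / length). Sample:
  cycle 0 → 0: weight = 9, length = 1, mean = 9/1 ≈ 9.000
  cycle 1 → 1: weight = 3, length = 1, mean = 3/1 ≈ 3.000
  cycle 2 → 2: weight = 3, length = 1, mean = 3/1 ≈ 3.000
  cycle 0 → 1 → 0: weight = 14, length = 2, mean = 14/2 ≈ 7.000
  cycle 0 → 2 → 0: weight = 7, length = 2, mean = 7/2 ≈ 3.500
  cycle 1 → 0 → 1: weight = 14, length = 2, mean = 14/2 ≈ 7.000
Minimum mean = 3.000, attained e.g. along the cycle 1 → 1 with weight 3 and length 1. So λ(A) = 3/1 = 3.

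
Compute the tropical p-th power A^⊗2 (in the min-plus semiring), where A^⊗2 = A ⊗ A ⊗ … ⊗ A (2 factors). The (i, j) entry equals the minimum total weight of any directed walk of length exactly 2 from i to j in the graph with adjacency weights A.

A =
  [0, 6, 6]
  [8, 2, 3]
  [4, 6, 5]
A^⊗2 =
  [0, 6, 6]
  [7, 4, 5]
  [4, 8, 9]

Each entry (A^⊗2)_ij equals the minimum over all length-2 walks i = v_0 → v_1 → … → v_2 = j of Σ_t A[v_t][v_{t+1}]. For example, for (i, j) = (0, 2) we minimise over 3 possible intermediate vertex sequences; the minimum is 6, attained along the walk 0 → 0 → 2.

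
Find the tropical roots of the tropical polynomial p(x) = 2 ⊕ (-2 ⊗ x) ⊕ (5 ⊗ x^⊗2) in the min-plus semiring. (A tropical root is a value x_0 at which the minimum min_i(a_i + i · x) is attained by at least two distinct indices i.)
Roots: {-7, 4}

Each tropical root is a break point of the lower envelope of the lines y = a_i + i · x (there are 3 lines, with slopes 0, 1, ..., 2). Only the lines that attain the minimum somewhere contribute to roots; other lines are dominated. Here the surviving (envelope) indices are i = 2, i = 1, i = 0.
Intersections between consecutive envelope lines give the roots: for adjacent envelope indices i < j the intersection is x = (a_i − a_j) / (j − i). Reading off the sorted break points: {-7, 4}.
Verification: at each break x_0, at least two indices attain the minimum of min_i(a_i + i · x_0).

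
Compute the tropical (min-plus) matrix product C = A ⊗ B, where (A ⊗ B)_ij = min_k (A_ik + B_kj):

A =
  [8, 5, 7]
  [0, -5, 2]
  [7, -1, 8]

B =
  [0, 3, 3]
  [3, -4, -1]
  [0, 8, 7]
A ⊗ B =
  [7, 1, 4]
  [-2, -9, -6]
  [2, -5, -2]

Apply the min-plus product entry-by-entry:
  C[0][0] = min over k of (A[0][0] + B[0][0] = 8 + 0 = 8, A[0][1] + B[1][0] = 5 + 3 = 8, A[0][2] + B[2][0] = 7 + 0 = 7) = 7 (attained at k = 2)
  C[0][1] = min over k of (A[0][0] + B[0][1] = 8 + 3 = 11, A[0][1] + B[1][1] = 5 + -4 = 1, A[0][2] + B[2][1] = 7 + 8 = 15) = 1 (attained at k = 1)
  C[0][2] = min over k of (A[0][0] + B[0][2] = 8 + 3 = 11, A[0][1] + B[1][2] = 5 + -1 = 4, A[0][2] + B[2][2] = 7 + 7 = 14) = 4 (attained at k = 1)
  C[1][0] = min over k of (A[1][0] + B[0][0] = 0 + 0 = 0, A[1][1] + B[1][0] = -5 + 3 = -2, A[1][2] + B[2][0] = 2 + 0 = 2) = -2 (attained at k = 1)
  C[1][1] = min over k of (A[1][0] + B[0][1] = 0 + 3 = 3, A[1][1] + B[1][1] = -5 + -4 = -9, A[1][2] + B[2][1] = 2 + 8 = 10) = -9 (attained at k = 1)
  C[1][2] = min over k of (A[1][0] + B[0][2] = 0 + 3 = 3, A[1][1] + B[1][2] = -5 + -1 = -6, A[1][2] + B[2][2] = 2 + 7 = 9) = -6 (attained at k = 1)
  C[2][0] = min over k of (A[2][0] + B[0][0] = 7 + 0 = 7, A[2][1] + B[1][0] = -1 + 3 = 2, A[2][2] + B[2][0] = 8 + 0 = 8) = 2 (attained at k = 1)
  C[2][1] = min over k of (A[2][0] + B[0][1] = 7 + 3 = 10, A[2][1] + B[1][1] = -1 + -4 = -5, A[2][2] + B[2][1] = 8 + 8 = 16) = -5 (attained at k = 1)
  C[2][2] = min over k of (A[2][0] + B[0][2] = 7 + 3 = 10, A[2][1] + B[1][2] = -1 + -1 = -2, A[2][2] + B[2][2] = 8 + 7 = 15) = -2 (attained at k = 1)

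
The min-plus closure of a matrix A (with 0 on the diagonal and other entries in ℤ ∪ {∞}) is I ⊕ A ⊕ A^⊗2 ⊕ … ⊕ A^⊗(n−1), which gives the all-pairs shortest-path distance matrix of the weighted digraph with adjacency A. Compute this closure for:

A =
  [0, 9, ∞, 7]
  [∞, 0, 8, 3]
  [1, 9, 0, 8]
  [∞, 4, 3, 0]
Closure =
  [0, 9, 10, 7]
  [7, 0, 6, 3]
  [1, 9, 0, 8]
  [4, 4, 3, 0]

This is the Floyd-Warshall all-pairs shortest-path computation. For each intermediate vertex k = 0, 1, …, 3, update dist[i][j] ← min(dist[i][j], dist[i][k] + dist[k][j]). The final matrix gives, for each (i, j), the minimum total weight of any directed path from i to j (possibly empty when i = j).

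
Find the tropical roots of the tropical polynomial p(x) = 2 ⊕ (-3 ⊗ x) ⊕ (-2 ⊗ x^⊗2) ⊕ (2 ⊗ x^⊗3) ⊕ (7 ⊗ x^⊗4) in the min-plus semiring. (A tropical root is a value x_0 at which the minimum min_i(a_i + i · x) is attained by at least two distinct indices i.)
Roots: {-5, -4, -1, 5}

Each tropical root is a break point of the lower envelope of the lines y = a_i + i · x (there are 5 lines, with slopes 0, 1, ..., 4). Only the lines that attain the minimum somewhere contribute to roots; other lines are dominated. Here the surviving (envelope) indices are i = 4, i = 3, i = 2, i = 1, i = 0.
Intersections between consecutive envelope lines give the roots: for adjacent envelope indices i < j the intersection is x = (a_i − a_j) / (j − i). Reading off the sorted break points: {-5, -4, -1, 5}.
Verification: at each break x_0, at least two indices attain the minimum of min_i(a_i + i · x_0).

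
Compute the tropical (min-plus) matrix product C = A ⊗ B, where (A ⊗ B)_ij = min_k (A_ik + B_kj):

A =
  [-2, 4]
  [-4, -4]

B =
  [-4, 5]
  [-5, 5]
A ⊗ B =
  [-6, 3]
  [-9, 1]

Apply the min-plus product entry-by-entry:
  C[0][0] = min over k of (A[0][0] + B[0][0] = -2 + -4 = -6, A[0][1] + B[1][0] = 4 + -5 = -1) = -6 (attained at k = 0)
  C[0][1] = min over k of (A[0][0] + B[0][1] = -2 + 5 = 3, A[0][1] + B[1][1] = 4 + 5 = 9) = 3 (attained at k = 0)
  C[1][0] = min over k of (A[1][0] + B[0][0] = -4 + -4 = -8, A[1][1] + B[1][0] = -4 + -5 = -9) = -9 (attained at k = 1)
  C[1][1] = min over k of (A[1][0] + B[0][1] = -4 + 5 = 1, A[1][1] + B[1][1] = -4 + 5 = 1) = 1 (attained at k = 0)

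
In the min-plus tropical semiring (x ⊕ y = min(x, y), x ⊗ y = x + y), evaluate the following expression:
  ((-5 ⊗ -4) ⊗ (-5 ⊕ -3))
((-5 ⊗ -4) ⊗ (-5 ⊕ -3)) = -14

Expand innermost to outermost. Recall ⊕ takes the minimum of its arguments and ⊗ takes their sum. Working out the expression ((-5 ⊗ -4) ⊗ (-5 ⊕ -3)) gives -14.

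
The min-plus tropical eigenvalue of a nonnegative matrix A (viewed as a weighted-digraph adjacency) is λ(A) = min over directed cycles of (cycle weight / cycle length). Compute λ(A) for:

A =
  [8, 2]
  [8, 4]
λ(A) = 4

Enumerate directed cycles and compute their means (weight / length). Sample:
  cycle 0 → 0: weight = 8, length = 1, mean = 8/1 ≈ 8.000
  cycle 1 → 1: weight = 4, length = 1, mean = 4/1 ≈ 4.000
  cycle 0 → 1 → 0: weight = 10, length = 2, mean = 10/2 ≈ 5.000
  cycle 1 → 0 → 1: weight = 10, length = 2, mean = 10/2 ≈ 5.000
Minimum mean = 4.000, attained e.g. along the cycle 1 → 1 with weight 4 and length 1. So λ(A) = 4/1 = 4.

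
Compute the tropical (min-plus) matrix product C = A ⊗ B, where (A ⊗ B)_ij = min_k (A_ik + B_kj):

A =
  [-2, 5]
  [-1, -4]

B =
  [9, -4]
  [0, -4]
A ⊗ B =
  [5, -6]
  [-4, -8]

Apply the min-plus product entry-by-entry:
  C[0][0] = min over k of (A[0][0] + B[0][0] = -2 + 9 = 7, A[0][1] + B[1][0] = 5 + 0 = 5) = 5 (attained at k = 1)
  C[0][1] = min over k of (A[0][0] + B[0][1] = -2 + -4 = -6, A[0][1] + B[1][1] = 5 + -4 = 1) = -6 (attained at k = 0)
  C[1][0] = min over k of (A[1][0] + B[0][0] = -1 + 9 = 8, A[1][1] + B[1][0] = -4 + 0 = -4) = -4 (attained at k = 1)
  C[1][1] = min over k of (A[1][0] + B[0][1] = -1 + -4 = -5, A[1][1] + B[1][1] = -4 + -4 = -8) = -8 (attained at k = 1)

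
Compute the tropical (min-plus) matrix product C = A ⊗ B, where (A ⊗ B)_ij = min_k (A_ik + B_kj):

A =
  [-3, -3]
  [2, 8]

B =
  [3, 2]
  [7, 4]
A ⊗ B =
  [0, -1]
  [5, 4]

Apply the min-plus product entry-by-entry:
  C[0][0] = min over k of (A[0][0] + B[0][0] = -3 + 3 = 0, A[0][1] + B[1][0] = -3 + 7 = 4) = 0 (attained at k = 0)
  C[0][1] = min over k of (A[0][0] + B[0][1] = -3 + 2 = -1, A[0][1] + B[1][1] = -3 + 4 = 1) = -1 (attained at k = 0)
  C[1][0] = min over k of (A[1][0] + B[0][0] = 2 + 3 = 5, A[1][1] + B[1][0] = 8 + 7 = 15) = 5 (attained at k = 0)
  C[1][1] = min over k of (A[1][0] + B[0][1] = 2 + 2 = 4, A[1][1] + B[1][1] = 8 + 4 = 12) = 4 (attained at k = 0)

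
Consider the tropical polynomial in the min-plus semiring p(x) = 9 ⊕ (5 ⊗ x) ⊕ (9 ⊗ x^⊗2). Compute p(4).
p(4) = 9

A tropical monomial a ⊗ x^⊗i evaluates to a + i · x. Evaluating each term at x = 4:
  Term 0 contributes 9 + 0 · 4 = 9
  Term 1 contributes 5 + 1 · 4 = 9
  Term 2 contributes 9 + 2 · 4 = 17
p(4) = ⊕ of these = min[9, 9, 17] = 9.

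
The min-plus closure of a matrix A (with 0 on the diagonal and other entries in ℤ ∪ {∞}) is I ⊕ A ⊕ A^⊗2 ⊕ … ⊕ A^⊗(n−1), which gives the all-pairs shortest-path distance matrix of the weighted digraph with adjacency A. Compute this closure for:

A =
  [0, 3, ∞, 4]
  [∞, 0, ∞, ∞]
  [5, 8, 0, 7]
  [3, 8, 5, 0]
Closure =
  [0, 3, 9, 4]
  [∞, 0, ∞, ∞]
  [5, 8, 0, 7]
  [3, 6, 5, 0]

This is the Floyd-Warshall all-pairs shortest-path computation. For each intermediate vertex k = 0, 1, …, 3, update dist[i][j] ← min(dist[i][j], dist[i][k] + dist[k][j]). The final matrix gives, for each (i, j), the minimum total weight of any directed path from i to j (possibly empty when i = j).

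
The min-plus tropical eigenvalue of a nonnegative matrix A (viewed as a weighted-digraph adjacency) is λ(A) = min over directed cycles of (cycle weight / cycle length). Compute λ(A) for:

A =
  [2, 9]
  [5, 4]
λ(A) = 2

Enumerate directed cycles and compute their means (weight / length). Sample:
  cycle 0 → 0: weight = 2, length = 1, mean = 2/1 ≈ 2.000
  cycle 1 → 1: weight = 4, length = 1, mean = 4/1 ≈ 4.000
  cycle 0 → 1 → 0: weight = 14, length = 2, mean = 14/2 ≈ 7.000
  cycle 1 → 0 → 1: weight = 14, length = 2, mean = 14/2 ≈ 7.000
Minimum mean = 2.000, attained e.g. along the cycle 0 → 0 with weight 2 and length 1. So λ(A) = 2/1 = 2.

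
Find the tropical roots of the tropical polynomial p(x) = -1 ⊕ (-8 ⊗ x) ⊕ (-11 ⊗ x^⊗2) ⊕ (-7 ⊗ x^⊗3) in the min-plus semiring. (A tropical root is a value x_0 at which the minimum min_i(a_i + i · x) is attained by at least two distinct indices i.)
Roots: {-4, 3, 7}

Each tropical root is a break point of the lower envelope of the lines y = a_i + i · x (there are 4 lines, with slopes 0, 1, ..., 3). Only the lines that attain the minimum somewhere contribute to roots; other lines are dominated. Here the surviving (envelope) indices are i = 3, i = 2, i = 1, i = 0.
Intersections between consecutive envelope lines give the roots: for adjacent envelope indices i < j the intersection is x = (a_i − a_j) / (j − i). Reading off the sorted break points: {-4, 3, 7}.
Verification: at each break x_0, at least two indices attain the minimum of min_i(a_i + i · x_0).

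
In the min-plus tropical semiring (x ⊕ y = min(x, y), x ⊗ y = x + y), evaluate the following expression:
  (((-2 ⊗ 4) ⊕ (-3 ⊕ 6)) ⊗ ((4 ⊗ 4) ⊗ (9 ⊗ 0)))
(((-2 ⊗ 4) ⊕ (-3 ⊕ 6)) ⊗ ((4 ⊗ 4) ⊗ (9 ⊗ 0))) = 14

Expand innermost to outermost. Recall ⊕ takes the minimum of its arguments and ⊗ takes their sum. Working out the expression (((-2 ⊗ 4) ⊕ (-3 ⊕ 6)) ⊗ ((4 ⊗ 4) ⊗ (9 ⊗ 0))) gives 14.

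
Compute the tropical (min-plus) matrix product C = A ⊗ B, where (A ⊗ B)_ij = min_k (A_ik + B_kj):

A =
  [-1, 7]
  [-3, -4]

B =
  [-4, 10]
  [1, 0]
A ⊗ B =
  [-5, 7]
  [-7, -4]

Apply the min-plus product entry-by-entry:
  C[0][0] = min over k of (A[0][0] + B[0][0] = -1 + -4 = -5, A[0][1] + B[1][0] = 7 + 1 = 8) = -5 (attained at k = 0)
  C[0][1] = min over k of (A[0][0] + B[0][1] = -1 + 10 = 9, A[0][1] + B[1][1] = 7 + 0 = 7) = 7 (attained at k = 1)
  C[1][0] = min over k of (A[1][0] + B[0][0] = -3 + -4 = -7, A[1][1] + B[1][0] = -4 + 1 = -3) = -7 (attained at k = 0)
  C[1][1] = min over k of (A[1][0] + B[0][1] = -3 + 10 = 7, A[1][1] + B[1][1] = -4 + 0 = -4) = -4 (attained at k = 1)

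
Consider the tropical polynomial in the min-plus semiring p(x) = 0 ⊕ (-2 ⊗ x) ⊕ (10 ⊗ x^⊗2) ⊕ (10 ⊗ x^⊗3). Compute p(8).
p(8) = 0

A tropical monomial a ⊗ x^⊗i evaluates to a + i · x. Evaluating each term at x = 8:
  Term 0 contributes 0 + 0 · 8 = 0
  Term 1 contributes -2 + 1 · 8 = 6
  Term 2 contributes 10 + 2 · 8 = 26
  Term 3 contributes 10 + 3 · 8 = 34
p(8) = ⊕ of these = min[0, 6, 26, 34] = 0.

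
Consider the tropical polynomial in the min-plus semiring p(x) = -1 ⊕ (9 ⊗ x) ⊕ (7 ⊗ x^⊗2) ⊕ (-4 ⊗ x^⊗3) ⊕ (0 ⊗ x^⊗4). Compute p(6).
p(6) = -1

A tropical monomial a ⊗ x^⊗i evaluates to a + i · x. Evaluating each term at x = 6:
  Term 0 contributes -1 + 0 · 6 = -1
  Term 1 contributes 9 + 1 · 6 = 15
  Term 2 contributes 7 + 2 · 6 = 19
  Term 3 contributes -4 + 3 · 6 = 14
  Term 4 contributes 0 + 4 · 6 = 24
p(6) = ⊕ of these = min[-1, 15, 19, 14, 24] = -1.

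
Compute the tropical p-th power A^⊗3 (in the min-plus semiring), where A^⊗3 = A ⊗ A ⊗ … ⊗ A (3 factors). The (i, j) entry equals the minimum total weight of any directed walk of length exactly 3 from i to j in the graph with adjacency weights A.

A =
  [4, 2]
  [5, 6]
A^⊗3 =
  [11, 9]
  [12, 11]

Each entry (A^⊗3)_ij equals the minimum over all length-3 walks i = v_0 → v_1 → … → v_3 = j of Σ_t A[v_t][v_{t+1}]. For example, for (i, j) = (0, 1) we minimise over 4 possible intermediate vertex sequences; the minimum is 9, attained along the walk 0 → 1 → 0 → 1.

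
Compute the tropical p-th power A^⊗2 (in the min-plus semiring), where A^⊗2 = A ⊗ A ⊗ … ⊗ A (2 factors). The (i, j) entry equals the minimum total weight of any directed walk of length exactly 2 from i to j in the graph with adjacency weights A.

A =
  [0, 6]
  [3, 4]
A^⊗2 =
  [0, 6]
  [3, 8]

Each entry (A^⊗2)_ij equals the minimum over all length-2 walks i = v_0 → v_1 → … → v_2 = j of Σ_t A[v_t][v_{t+1}]. For example, for (i, j) = (0, 1) we minimise over 2 possible intermediate vertex sequences; the minimum is 6, attained along the walk 0 → 0 → 1.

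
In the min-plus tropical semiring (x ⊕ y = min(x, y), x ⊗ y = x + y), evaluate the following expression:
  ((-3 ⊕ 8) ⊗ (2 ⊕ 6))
((-3 ⊕ 8) ⊗ (2 ⊕ 6)) = -1

Expand innermost to outermost. Recall ⊕ takes the minimum of its arguments and ⊗ takes their sum. Working out the expression ((-3 ⊕ 8) ⊗ (2 ⊕ 6)) gives -1.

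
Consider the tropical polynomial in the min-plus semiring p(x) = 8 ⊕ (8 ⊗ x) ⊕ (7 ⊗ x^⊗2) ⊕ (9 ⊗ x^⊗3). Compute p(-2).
p(-2) = 3

A tropical monomial a ⊗ x^⊗i evaluates to a + i · x. Evaluating each term at x = -2:
  Term 0 contributes 8 + 0 · -2 = 8
  Term 1 contributes 8 + 1 · -2 = 6
  Term 2 contributes 7 + 2 · -2 = 3
  Term 3 contributes 9 + 3 · -2 = 3
p(-2) = ⊕ of these = min[8, 6, 3, 3] = 3.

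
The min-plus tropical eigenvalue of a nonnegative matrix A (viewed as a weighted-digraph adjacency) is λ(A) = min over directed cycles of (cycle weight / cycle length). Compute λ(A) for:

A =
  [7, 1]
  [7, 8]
λ(A) = 4

Enumerate directed cycles and compute their means (weight / length). Sample:
  cycle 0 → 0: weight = 7, length = 1, mean = 7/1 ≈ 7.000
  cycle 1 → 1: weight = 8, length = 1, mean = 8/1 ≈ 8.000
  cycle 0 → 1 → 0: weight = 8, length = 2, mean = 8/2 ≈ 4.000
  cycle 1 → 0 → 1: weight = 8, length = 2, mean = 8/2 ≈ 4.000
Minimum mean = 4.000, attained e.g. along the cycle 0 → 1 → 0 with weight 8 and length 2. So λ(A) = 8/2 = 4.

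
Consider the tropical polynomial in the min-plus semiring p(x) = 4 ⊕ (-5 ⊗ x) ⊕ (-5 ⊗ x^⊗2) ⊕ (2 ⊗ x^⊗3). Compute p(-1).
p(-1) = -7

A tropical monomial a ⊗ x^⊗i evaluates to a + i · x. Evaluating each term at x = -1:
  Term 0 contributes 4 + 0 · -1 = 4
  Term 1 contributes -5 + 1 · -1 = -6
  Term 2 contributes -5 + 2 · -1 = -7
  Term 3 contributes 2 + 3 · -1 = -1
p(-1) = ⊕ of these = min[4, -6, -7, -1] = -7.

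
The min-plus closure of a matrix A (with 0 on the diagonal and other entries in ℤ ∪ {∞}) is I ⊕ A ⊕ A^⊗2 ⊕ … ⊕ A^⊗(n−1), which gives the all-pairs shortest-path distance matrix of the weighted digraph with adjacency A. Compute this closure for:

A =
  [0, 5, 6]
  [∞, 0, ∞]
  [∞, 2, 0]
Closure =
  [0, 5, 6]
  [∞, 0, ∞]
  [∞, 2, 0]

This is the Floyd-Warshall all-pairs shortest-path computation. For each intermediate vertex k = 0, 1, …, 2, update dist[i][j] ← min(dist[i][j], dist[i][k] + dist[k][j]). The final matrix gives, for each (i, j), the minimum total weight of any directed path from i to j (possibly empty when i = j).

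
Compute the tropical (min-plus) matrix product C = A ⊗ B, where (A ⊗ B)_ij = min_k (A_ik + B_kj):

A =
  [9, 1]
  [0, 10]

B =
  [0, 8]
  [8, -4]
A ⊗ B =
  [9, -3]
  [0, 6]

Apply the min-plus product entry-by-entry:
  C[0][0] = min over k of (A[0][0] + B[0][0] = 9 + 0 = 9, A[0][1] + B[1][0] = 1 + 8 = 9) = 9 (attained at k = 0)
  C[0][1] = min over k of (A[0][0] + B[0][1] = 9 + 8 = 17, A[0][1] + B[1][1] = 1 + -4 = -3) = -3 (attained at k = 1)
  C[1][0] = min over k of (A[1][0] + B[0][0] = 0 + 0 = 0, A[1][1] + B[1][0] = 10 + 8 = 18) = 0 (attained at k = 0)
  C[1][1] = min over k of (A[1][0] + B[0][1] = 0 + 8 = 8, A[1][1] + B[1][1] = 10 + -4 = 6) = 6 (attained at k = 1)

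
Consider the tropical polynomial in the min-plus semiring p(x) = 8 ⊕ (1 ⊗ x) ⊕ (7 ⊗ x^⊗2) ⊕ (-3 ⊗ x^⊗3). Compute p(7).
p(7) = 8

A tropical monomial a ⊗ x^⊗i evaluates to a + i · x. Evaluating each term at x = 7:
  Term 0 contributes 8 + 0 · 7 = 8
  Term 1 contributes 1 + 1 · 7 = 8
  Term 2 contributes 7 + 2 · 7 = 21
  Term 3 contributes -3 + 3 · 7 = 18
p(7) = ⊕ of these = min[8, 8, 21, 18] = 8.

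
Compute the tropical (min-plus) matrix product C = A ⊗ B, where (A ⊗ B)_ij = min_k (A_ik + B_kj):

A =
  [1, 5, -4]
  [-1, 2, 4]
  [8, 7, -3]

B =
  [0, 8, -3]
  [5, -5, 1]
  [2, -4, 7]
A ⊗ B =
  [-2, -8, -2]
  [-1, -3, -4]
  [-1, -7, 4]

Apply the min-plus product entry-by-entry:
  C[0][0] = min over k of (A[0][0] + B[0][0] = 1 + 0 = 1, A[0][1] + B[1][0] = 5 + 5 = 10, A[0][2] + B[2][0] = -4 + 2 = -2) = -2 (attained at k = 2)
  C[0][1] = min over k of (A[0][0] + B[0][1] = 1 + 8 = 9, A[0][1] + B[1][1] = 5 + -5 = 0, A[0][2] + B[2][1] = -4 + -4 = -8) = -8 (attained at k = 2)
  C[0][2] = min over k of (A[0][0] + B[0][2] = 1 + -3 = -2, A[0][1] + B[1][2] = 5 + 1 = 6, A[0][2] + B[2][2] = -4 + 7 = 3) = -2 (attained at k = 0)
  C[1][0] = min over k of (A[1][0] + B[0][0] = -1 + 0 = -1, A[1][1] + B[1][0] = 2 + 5 = 7, A[1][2] + B[2][0] = 4 + 2 = 6) = -1 (attained at k = 0)
  C[1][1] = min over k of (A[1][0] + B[0][1] = -1 + 8 = 7, A[1][1] + B[1][1] = 2 + -5 = -3, A[1][2] + B[2][1] = 4 + -4 = 0) = -3 (attained at k = 1)
  C[1][2] = min over k of (A[1][0] + B[0][2] = -1 + -3 = -4, A[1][1] + B[1][2] = 2 + 1 = 3, A[1][2] + B[2][2] = 4 + 7 = 11) = -4 (attained at k = 0)
  C[2][0] = min over k of (A[2][0] + B[0][0] = 8 + 0 = 8, A[2][1] + B[1][0] = 7 + 5 = 12, A[2][2] + B[2][0] = -3 + 2 = -1) = -1 (attained at k = 2)
  C[2][1] = min over k of (A[2][0] + B[0][1] = 8 + 8 = 16, A[2][1] + B[1][1] = 7 + -5 = 2, A[2][2] + B[2][1] = -3 + -4 = -7) = -7 (attained at k = 2)
  C[2][2] = min over k of (A[2][0] + B[0][2] = 8 + -3 = 5, A[2][1] + B[1][2] = 7 + 1 = 8, A[2][2] + B[2][2] = -3 + 7 = 4) = 4 (attained at k = 2)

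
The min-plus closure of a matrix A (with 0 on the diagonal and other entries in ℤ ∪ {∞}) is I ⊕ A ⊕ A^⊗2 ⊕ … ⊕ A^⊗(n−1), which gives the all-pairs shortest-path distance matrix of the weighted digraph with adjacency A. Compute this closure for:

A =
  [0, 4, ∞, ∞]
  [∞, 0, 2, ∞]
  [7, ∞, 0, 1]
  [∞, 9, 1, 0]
Closure =
  [0, 4, 6, 7]
  [9, 0, 2, 3]
  [7, 10, 0, 1]
  [8, 9, 1, 0]

This is the Floyd-Warshall all-pairs shortest-path computation. For each intermediate vertex k = 0, 1, …, 3, update dist[i][j] ← min(dist[i][j], dist[i][k] + dist[k][j]). The final matrix gives, for each (i, j), the minimum total weight of any directed path from i to j (possibly empty when i = j).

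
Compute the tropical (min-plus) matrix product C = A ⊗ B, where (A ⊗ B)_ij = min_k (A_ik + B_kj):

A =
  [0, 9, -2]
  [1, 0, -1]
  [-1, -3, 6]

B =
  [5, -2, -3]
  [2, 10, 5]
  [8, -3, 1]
A ⊗ B =
  [5, -5, -3]
  [2, -4, -2]
  [-1, -3, -4]

Apply the min-plus product entry-by-entry:
  C[0][0] = min over k of (A[0][0] + B[0][0] = 0 + 5 = 5, A[0][1] + B[1][0] = 9 + 2 = 11, A[0][2] + B[2][0] = -2 + 8 = 6) = 5 (attained at k = 0)
  C[0][1] = min over k of (A[0][0] + B[0][1] = 0 + -2 = -2, A[0][1] + B[1][1] = 9 + 10 = 19, A[0][2] + B[2][1] = -2 + -3 = -5) = -5 (attained at k = 2)
  C[0][2] = min over k of (A[0][0] + B[0][2] = 0 + -3 = -3, A[0][1] + B[1][2] = 9 + 5 = 14, A[0][2] + B[2][2] = -2 + 1 = -1) = -3 (attained at k = 0)
  C[1][0] = min over k of (A[1][0] + B[0][0] = 1 + 5 = 6, A[1][1] + B[1][0] = 0 + 2 = 2, A[1][2] + B[2][0] = -1 + 8 = 7) = 2 (attained at k = 1)
  C[1][1] = min over k of (A[1][0] + B[0][1] = 1 + -2 = -1, A[1][1] + B[1][1] = 0 + 10 = 10, A[1][2] + B[2][1] = -1 + -3 = -4) = -4 (attained at k = 2)
  C[1][2] = min over k of (A[1][0] + B[0][2] = 1 + -3 = -2, A[1][1] + B[1][2] = 0 + 5 = 5, A[1][2] + B[2][2] = -1 + 1 = 0) = -2 (attained at k = 0)
  C[2][0] = min over k of (A[2][0] + B[0][0] = -1 + 5 = 4, A[2][1] + B[1][0] = -3 + 2 = -1, A[2][2] + B[2][0] = 6 + 8 = 14) = -1 (attained at k = 1)
  C[2][1] = min over k of (A[2][0] + B[0][1] = -1 + -2 = -3, A[2][1] + B[1][1] = -3 + 10 = 7, A[2][2] + B[2][1] = 6 + -3 = 3) = -3 (attained at k = 0)
  C[2][2] = min over k of (A[2][0] + B[0][2] = -1 + -3 = -4, A[2][1] + B[1][2] = -3 + 5 = 2, A[2][2] + B[2][2] = 6 + 1 = 7) = -4 (attained at k = 0)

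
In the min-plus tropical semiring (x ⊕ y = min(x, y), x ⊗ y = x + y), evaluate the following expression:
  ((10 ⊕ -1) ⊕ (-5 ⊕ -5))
((10 ⊕ -1) ⊕ (-5 ⊕ -5)) = -5

Expand innermost to outermost. Recall ⊕ takes the minimum of its arguments and ⊗ takes their sum. Working out the expression ((10 ⊕ -1) ⊕ (-5 ⊕ -5)) gives -5.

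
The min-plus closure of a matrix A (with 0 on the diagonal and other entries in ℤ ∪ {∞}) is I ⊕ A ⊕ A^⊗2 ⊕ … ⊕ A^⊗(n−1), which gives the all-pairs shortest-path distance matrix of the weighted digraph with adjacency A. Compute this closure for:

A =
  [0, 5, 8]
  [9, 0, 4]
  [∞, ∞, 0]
Closure =
  [0, 5, 8]
  [9, 0, 4]
  [∞, ∞, 0]

This is the Floyd-Warshall all-pairs shortest-path computation. For each intermediate vertex k = 0, 1, …, 2, update dist[i][j] ← min(dist[i][j], dist[i][k] + dist[k][j]). The final matrix gives, for each (i, j), the minimum total weight of any directed path from i to j (possibly empty when i = j).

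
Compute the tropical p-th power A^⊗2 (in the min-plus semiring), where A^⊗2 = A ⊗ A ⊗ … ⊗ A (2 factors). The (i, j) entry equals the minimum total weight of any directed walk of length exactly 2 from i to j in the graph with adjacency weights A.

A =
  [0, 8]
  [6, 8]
A^⊗2 =
  [0, 8]
  [6, 14]

Each entry (A^⊗2)_ij equals the minimum over all length-2 walks i = v_0 → v_1 → … → v_2 = j of Σ_t A[v_t][v_{t+1}]. For example, for (i, j) = (0, 1) we minimise over 2 possible intermediate vertex sequences; the minimum is 8, attained along the walk 0 → 0 → 1.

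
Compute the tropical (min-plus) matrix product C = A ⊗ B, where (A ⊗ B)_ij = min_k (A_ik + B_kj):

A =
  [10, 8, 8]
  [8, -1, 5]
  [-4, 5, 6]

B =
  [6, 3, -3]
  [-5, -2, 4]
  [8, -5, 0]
A ⊗ B =
  [3, 3, 7]
  [-6, -3, 3]
  [0, -1, -7]

Apply the min-plus product entry-by-entry:
  C[0][0] = min over k of (A[0][0] + B[0][0] = 10 + 6 = 16, A[0][1] + B[1][0] = 8 + -5 = 3, A[0][2] + B[2][0] = 8 + 8 = 16) = 3 (attained at k = 1)
  C[0][1] = min over k of (A[0][0] + B[0][1] = 10 + 3 = 13, A[0][1] + B[1][1] = 8 + -2 = 6, A[0][2] + B[2][1] = 8 + -5 = 3) = 3 (attained at k = 2)
  C[0][2] = min over k of (A[0][0] + B[0][2] = 10 + -3 = 7, A[0][1] + B[1][2] = 8 + 4 = 12, A[0][2] + B[2][2] = 8 + 0 = 8) = 7 (attained at k = 0)
  C[1][0] = min over k of (A[1][0] + B[0][0] = 8 + 6 = 14, A[1][1] + B[1][0] = -1 + -5 = -6, A[1][2] + B[2][0] = 5 + 8 = 13) = -6 (attained at k = 1)
  C[1][1] = min over k of (A[1][0] + B[0][1] = 8 + 3 = 11, A[1][1] + B[1][1] = -1 + -2 = -3, A[1][2] + B[2][1] = 5 + -5 = 0) = -3 (attained at k = 1)
  C[1][2] = min over k of (A[1][0] + B[0][2] = 8 + -3 = 5, A[1][1] + B[1][2] = -1 + 4 = 3, A[1][2] + B[2][2] = 5 + 0 = 5) = 3 (attained at k = 1)
  C[2][0] = min over k of (A[2][0] + B[0][0] = -4 + 6 = 2, A[2][1] + B[1][0] = 5 + -5 = 0, A[2][2] + B[2][0] = 6 + 8 = 14) = 0 (attained at k = 1)
  C[2][1] = min over k of (A[2][0] + B[0][1] = -4 + 3 = -1, A[2][1] + B[1][1] = 5 + -2 = 3, A[2][2] + B[2][1] = 6 + -5 = 1) = -1 (attained at k = 0)
  C[2][2] = min over k of (A[2][0] + B[0][2] = -4 + -3 = -7, A[2][1] + B[1][2] = 5 + 4 = 9, A[2][2] + B[2][2] = 6 + 0 = 6) = -7 (attained at k = 0)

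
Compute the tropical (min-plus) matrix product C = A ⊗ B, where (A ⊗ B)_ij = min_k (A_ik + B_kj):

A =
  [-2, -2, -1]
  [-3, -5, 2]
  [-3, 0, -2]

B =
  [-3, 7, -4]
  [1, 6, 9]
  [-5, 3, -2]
A ⊗ B =
  [-6, 2, -6]
  [-6, 1, -7]
  [-7, 1, -7]

Apply the min-plus product entry-by-entry:
  C[0][0] = min over k of (A[0][0] + B[0][0] = -2 + -3 = -5, A[0][1] + B[1][0] = -2 + 1 = -1, A[0][2] + B[2][0] = -1 + -5 = -6) = -6 (attained at k = 2)
  C[0][1] = min over k of (A[0][0] + B[0][1] = -2 + 7 = 5, A[0][1] + B[1][1] = -2 + 6 = 4, A[0][2] + B[2][1] = -1 + 3 = 2) = 2 (attained at k = 2)
  C[0][2] = min over k of (A[0][0] + B[0][2] = -2 + -4 = -6, A[0][1] + B[1][2] = -2 + 9 = 7, A[0][2] + B[2][2] = -1 + -2 = -3) = -6 (attained at k = 0)
  C[1][0] = min over k of (A[1][0] + B[0][0] = -3 + -3 = -6, A[1][1] + B[1][0] = -5 + 1 = -4, A[1][2] + B[2][0] = 2 + -5 = -3) = -6 (attained at k = 0)
  C[1][1] = min over k of (A[1][0] + B[0][1] = -3 + 7 = 4, A[1][1] + B[1][1] = -5 + 6 = 1, A[1][2] + B[2][1] = 2 + 3 = 5) = 1 (attained at k = 1)
  C[1][2] = min over k of (A[1][0] + B[0][2] = -3 + -4 = -7, A[1][1] + B[1][2] = -5 + 9 = 4, A[1][2] + B[2][2] = 2 + -2 = 0) = -7 (attained at k = 0)
  C[2][0] = min over k of (A[2][0] + B[0][0] = -3 + -3 = -6, A[2][1] + B[1][0] = 0 + 1 = 1, A[2][2] + B[2][0] = -2 + -5 = -7) = -7 (attained at k = 2)
  C[2][1] = min over k of (A[2][0] + B[0][1] = -3 + 7 = 4, A[2][1] + B[1][1] = 0 + 6 = 6, A[2][2] + B[2][1] = -2 + 3 = 1) = 1 (attained at k = 2)
  C[2][2] = min over k of (A[2][0] + B[0][2] = -3 + -4 = -7, A[2][1] + B[1][2] = 0 + 9 = 9, A[2][2] + B[2][2] = -2 + -2 = -4) = -7 (attained at k = 0)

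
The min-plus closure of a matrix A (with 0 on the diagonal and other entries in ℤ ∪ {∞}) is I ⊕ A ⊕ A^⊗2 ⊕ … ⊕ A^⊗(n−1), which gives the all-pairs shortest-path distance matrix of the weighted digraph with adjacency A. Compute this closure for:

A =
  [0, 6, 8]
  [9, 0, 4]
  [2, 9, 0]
Closure =
  [0, 6, 8]
  [6, 0, 4]
  [2, 8, 0]

This is the Floyd-Warshall all-pairs shortest-path computation. For each intermediate vertex k = 0, 1, …, 2, update dist[i][j] ← min(dist[i][j], dist[i][k] + dist[k][j]). The final matrix gives, for each (i, j), the minimum total weight of any directed path from i to j (possibly empty when i = j).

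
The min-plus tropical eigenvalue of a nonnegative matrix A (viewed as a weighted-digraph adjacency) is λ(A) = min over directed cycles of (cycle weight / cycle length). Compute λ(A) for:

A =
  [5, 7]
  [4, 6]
λ(A) = 5

Enumerate directed cycles and compute their means (weight / length). Sample:
  cycle 0 → 0: weight = 5, length = 1, mean = 5/1 ≈ 5.000
  cycle 1 → 1: weight = 6, length = 1, mean = 6/1 ≈ 6.000
  cycle 0 → 1 → 0: weight = 11, length = 2, mean = 11/2 ≈ 5.500
  cycle 1 → 0 → 1: weight = 11, length = 2, mean = 11/2 ≈ 5.500
Minimum mean = 5.000, attained e.g. along the cycle 0 → 0 with weight 5 and length 1. So λ(A) = 5/1 = 5.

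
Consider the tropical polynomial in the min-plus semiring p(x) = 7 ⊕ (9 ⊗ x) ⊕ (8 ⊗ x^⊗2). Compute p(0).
p(0) = 7

A tropical monomial a ⊗ x^⊗i evaluates to a + i · x. Evaluating each term at x = 0:
  Term 0 contributes 7 + 0 · 0 = 7
  Term 1 contributes 9 + 1 · 0 = 9
  Term 2 contributes 8 + 2 · 0 = 8
p(0) = ⊕ of these = min[7, 9, 8] = 7.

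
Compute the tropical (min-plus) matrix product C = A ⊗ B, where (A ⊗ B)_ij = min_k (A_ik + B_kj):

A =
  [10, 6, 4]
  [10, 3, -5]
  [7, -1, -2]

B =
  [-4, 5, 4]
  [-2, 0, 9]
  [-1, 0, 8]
A ⊗ B =
  [3, 4, 12]
  [-6, -5, 3]
  [-3, -2, 6]

Apply the min-plus product entry-by-entry:
  C[0][0] = min over k of (A[0][0] + B[0][0] = 10 + -4 = 6, A[0][1] + B[1][0] = 6 + -2 = 4, A[0][2] + B[2][0] = 4 + -1 = 3) = 3 (attained at k = 2)
  C[0][1] = min over k of (A[0][0] + B[0][1] = 10 + 5 = 15, A[0][1] + B[1][1] = 6 + 0 = 6, A[0][2] + B[2][1] = 4 + 0 = 4) = 4 (attained at k = 2)
  C[0][2] = min over k of (A[0][0] + B[0][2] = 10 + 4 = 14, A[0][1] + B[1][2] = 6 + 9 = 15, A[0][2] + B[2][2] = 4 + 8 = 12) = 12 (attained at k = 2)
  C[1][0] = min over k of (A[1][0] + B[0][0] = 10 + -4 = 6, A[1][1] + B[1][0] = 3 + -2 = 1, A[1][2] + B[2][0] = -5 + -1 = -6) = -6 (attained at k = 2)
  C[1][1] = min over k of (A[1][0] + B[0][1] = 10 + 5 = 15, A[1][1] + B[1][1] = 3 + 0 = 3, A[1][2] + B[2][1] = -5 + 0 = -5) = -5 (attained at k = 2)
  C[1][2] = min over k of (A[1][0] + B[0][2] = 10 + 4 = 14, A[1][1] + B[1][2] = 3 + 9 = 12, A[1][2] + B[2][2] = -5 + 8 = 3) = 3 (attained at k = 2)
  C[2][0] = min over k of (A[2][0] + B[0][0] = 7 + -4 = 3, A[2][1] + B[1][0] = -1 + -2 = -3, A[2][2] + B[2][0] = -2 + -1 = -3) = -3 (attained at k = 1)
  C[2][1] = min over k of (A[2][0] + B[0][1] = 7 + 5 = 12, A[2][1] + B[1][1] = -1 + 0 = -1, A[2][2] + B[2][1] = -2 + 0 = -2) = -2 (attained at k = 2)
  C[2][2] = min over k of (A[2][0] + B[0][2] = 7 + 4 = 11, A[2][1] + B[1][2] = -1 + 9 = 8, A[2][2] + B[2][2] = -2 + 8 = 6) = 6 (attained at k = 2)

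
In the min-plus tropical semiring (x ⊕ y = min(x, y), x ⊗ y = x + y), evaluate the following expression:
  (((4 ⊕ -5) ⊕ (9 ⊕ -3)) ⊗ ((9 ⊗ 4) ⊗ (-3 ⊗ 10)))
(((4 ⊕ -5) ⊕ (9 ⊕ -3)) ⊗ ((9 ⊗ 4) ⊗ (-3 ⊗ 10))) = 15

Expand innermost to outermost. Recall ⊕ takes the minimum of its arguments and ⊗ takes their sum. Working out the expression (((4 ⊕ -5) ⊕ (9 ⊕ -3)) ⊗ ((9 ⊗ 4) ⊗ (-3 ⊗ 10))) gives 15.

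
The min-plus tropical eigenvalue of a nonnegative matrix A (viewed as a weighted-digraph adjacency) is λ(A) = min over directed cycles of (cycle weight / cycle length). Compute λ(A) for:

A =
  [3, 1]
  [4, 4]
λ(A) = 5/2

Enumerate directed cycles and compute their means (weight / length). Sample:
  cycle 0 → 0: weight = 3, length = 1, mean = 3/1 ≈ 3.000
  cycle 1 → 1: weight = 4, length = 1, mean = 4/1 ≈ 4.000
  cycle 0 → 1 → 0: weight = 5, length = 2, mean = 5/2 ≈ 2.500
  cycle 1 → 0 → 1: weight = 5, length = 2, mean = 5/2 ≈ 2.500
Minimum mean = 2.500, attained e.g. along the cycle 0 → 1 → 0 with weight 5 and length 2. So λ(A) = 5/2 = 5/2.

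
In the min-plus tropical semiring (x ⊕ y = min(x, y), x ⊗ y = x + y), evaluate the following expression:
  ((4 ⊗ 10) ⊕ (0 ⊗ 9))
((4 ⊗ 10) ⊕ (0 ⊗ 9)) = 9

Expand innermost to outermost. Recall ⊕ takes the minimum of its arguments and ⊗ takes their sum. Working out the expression ((4 ⊗ 10) ⊕ (0 ⊗ 9)) gives 9.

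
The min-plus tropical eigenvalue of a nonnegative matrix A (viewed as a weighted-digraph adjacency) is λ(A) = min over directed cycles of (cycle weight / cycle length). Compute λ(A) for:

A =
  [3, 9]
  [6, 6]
λ(A) = 3

Enumerate directed cycles and compute their means (weight / length). Sample:
  cycle 0 → 0: weight = 3, length = 1, mean = 3/1 ≈ 3.000
  cycle 1 → 1: weight = 6, length = 1, mean = 6/1 ≈ 6.000
  cycle 0 → 1 → 0: weight = 15, length = 2, mean = 15/2 ≈ 7.500
  cycle 1 → 0 → 1: weight = 15, length = 2, mean = 15/2 ≈ 7.500
Minimum mean = 3.000, attained e.g. along the cycle 0 → 0 with weight 3 and length 1. So λ(A) = 3/1 = 3.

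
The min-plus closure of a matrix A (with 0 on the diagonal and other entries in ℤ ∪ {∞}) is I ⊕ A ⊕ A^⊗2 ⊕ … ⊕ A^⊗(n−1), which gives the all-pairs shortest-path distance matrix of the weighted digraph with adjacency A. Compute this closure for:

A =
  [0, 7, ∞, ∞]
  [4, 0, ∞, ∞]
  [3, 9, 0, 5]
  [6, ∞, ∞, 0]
Closure =
  [0, 7, ∞, ∞]
  [4, 0, ∞, ∞]
  [3, 9, 0, 5]
  [6, 13, ∞, 0]

This is the Floyd-Warshall all-pairs shortest-path computation. For each intermediate vertex k = 0, 1, …, 3, update dist[i][j] ← min(dist[i][j], dist[i][k] + dist[k][j]). The final matrix gives, for each (i, j), the minimum total weight of any directed path from i to j (possibly empty when i = j).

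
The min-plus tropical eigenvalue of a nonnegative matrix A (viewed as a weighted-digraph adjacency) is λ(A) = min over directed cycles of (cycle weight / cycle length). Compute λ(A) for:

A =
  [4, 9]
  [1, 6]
λ(A) = 4

Enumerate directed cycles and compute their means (weight / length). Sample:
  cycle 0 → 0: weight = 4, length = 1, mean = 4/1 ≈ 4.000
  cycle 1 → 1: weight = 6, length = 1, mean = 6/1 ≈ 6.000
  cycle 0 → 1 → 0: weight = 10, length = 2, mean = 10/2 ≈ 5.000
  cycle 1 → 0 → 1: weight = 10, length = 2, mean = 10/2 ≈ 5.000
Minimum mean = 4.000, attained e.g. along the cycle 0 → 0 with weight 4 and length 1. So λ(A) = 4/1 = 4.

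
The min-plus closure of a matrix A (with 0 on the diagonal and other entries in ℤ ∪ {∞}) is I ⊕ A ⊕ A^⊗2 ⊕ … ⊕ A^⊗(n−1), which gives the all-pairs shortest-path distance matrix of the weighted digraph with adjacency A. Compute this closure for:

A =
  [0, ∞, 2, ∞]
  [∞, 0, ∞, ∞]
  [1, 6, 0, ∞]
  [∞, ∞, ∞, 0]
Closure =
  [0, 8, 2, ∞]
  [∞, 0, ∞, ∞]
  [1, 6, 0, ∞]
  [∞, ∞, ∞, 0]

This is the Floyd-Warshall all-pairs shortest-path computation. For each intermediate vertex k = 0, 1, …, 3, update dist[i][j] ← min(dist[i][j], dist[i][k] + dist[k][j]). The final matrix gives, for each (i, j), the minimum total weight of any directed path from i to j (possibly empty when i = j).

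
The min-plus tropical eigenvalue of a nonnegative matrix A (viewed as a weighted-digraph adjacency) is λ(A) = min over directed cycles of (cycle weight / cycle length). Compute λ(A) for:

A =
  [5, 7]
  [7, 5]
λ(A) = 5

Enumerate directed cycles and compute their means (weight / length). Sample:
  cycle 0 → 0: weight = 5, length = 1, mean = 5/1 ≈ 5.000
  cycle 1 → 1: weight = 5, length = 1, mean = 5/1 ≈ 5.000
  cycle 0 → 1 → 0: weight = 14, length = 2, mean = 14/2 ≈ 7.000
  cycle 1 → 0 → 1: weight = 14, length = 2, mean = 14/2 ≈ 7.000
Minimum mean = 5.000, attained e.g. along the cycle 0 → 0 with weight 5 and length 1. So λ(A) = 5/1 = 5.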